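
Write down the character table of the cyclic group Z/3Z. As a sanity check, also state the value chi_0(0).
Character table of Z/3Z (irreps indexed chi_0,...,chi_2 with chi_k(m) = zeta_3^(k*m), zeta_3 = exp(2*pi*i/3)):
  irrep \ class  {0} (size 1)  {1} (size 1)    {2} (size 1)  
  chi_0          1             1               1             
  chi_1          1             exp(2*I*pi/3)   exp(-2*I*pi/3)
  chi_2          1             exp(-2*I*pi/3)  exp(2*I*pi/3) 

Spot check: chi_0(0) = zeta_3^(0*0) = zeta_3^0 = 1.

Argument: Z/3Z is abelian, so all 3 irreducible complex representations are 1-dimensional. They are given by chi_k(m) = zeta_3^(k*m) for k = 0,...,2. Row orthogonality: sum_m chi_k(m) conj(chi_l(m)) = 3 * [k = l].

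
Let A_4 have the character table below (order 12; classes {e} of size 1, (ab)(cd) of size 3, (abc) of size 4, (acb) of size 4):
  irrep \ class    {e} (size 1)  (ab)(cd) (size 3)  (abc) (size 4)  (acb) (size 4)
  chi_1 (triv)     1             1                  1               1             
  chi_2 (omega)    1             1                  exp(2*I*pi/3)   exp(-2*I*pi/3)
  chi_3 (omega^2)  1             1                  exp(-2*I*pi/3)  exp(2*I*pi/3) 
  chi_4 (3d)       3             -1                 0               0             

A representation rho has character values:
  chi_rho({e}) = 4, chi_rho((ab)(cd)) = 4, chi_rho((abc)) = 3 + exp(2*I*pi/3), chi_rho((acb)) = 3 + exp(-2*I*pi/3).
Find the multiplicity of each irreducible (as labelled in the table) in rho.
Multiplicities: chi_1: 3, chi_2: 1, chi_3: 0, chi_4: 0.

Derivation: Use <chi_rho, chi> = (1/|G|) sum_C |C| * chi_rho(C) * conj(chi(C)) with |G| = 12 for each irreducible chi in the table:
  <chi_rho, chi_1> = (1/12)[1*(4)*conj(1) + 3*(4)*conj(1) + 4*(3 + exp(2*I*pi/3))*conj(1) + 4*(3 + exp(-2*I*pi/3))*conj(1)]
      = (1/12)[(4) + (12) + (12 + 4*exp(2*I*pi/3)) + (12 + 4*exp(-2*I*pi/3))] = 36/12 = 3
  <chi_rho, chi_2> = (1/12)[1*(4)*conj(1) + 3*(4)*conj(1) + 4*(3 + exp(2*I*pi/3))*conj(exp(2*I*pi/3)) + 4*(3 + exp(-2*I*pi/3))*conj(exp(-2*I*pi/3))]
      = (1/12)[(4) + (12) + (4 + 12*exp(-2*I*pi/3)) + (4 + 12*exp(2*I*pi/3))] = 12/12 = 1
  <chi_rho, chi_3> = (1/12)[1*(4)*conj(1) + 3*(4)*conj(1) + 4*(3 + exp(2*I*pi/3))*conj(exp(-2*I*pi/3)) + 4*(3 + exp(-2*I*pi/3))*conj(exp(2*I*pi/3))]
      = (1/12)[(4) + (12) + (4*exp(-2*I*pi/3) + 12*exp(2*I*pi/3)) + (12*exp(-2*I*pi/3) + 4*exp(2*I*pi/3))] = 0/12 = 0
  <chi_rho, chi_4> = (1/12)[1*(4)*conj(3) + 3*(4)*conj(-1) + 4*(3 + exp(2*I*pi/3))*conj(0) + 4*(3 + exp(-2*I*pi/3))*conj(0)]
      = (1/12)[(12) + (-12) + (0) + (0)] = 0/12 = 0
(Exp terms are combined using exp(i*s)*conj(exp(i*t)) = exp(i*(s-t)), and sums of them are collapsed using the identity that for every m > 1 the m distinct m-th roots of unity sum to 0, e.g. 1 + exp(2*I*pi/3) + exp(-2*I*pi/3) = 0.)
Dimension check: dim(rho) = sum (mult * dim) = 3*1 + 1*1 + 0*1 + 0*3 = 4 = chi_rho(e) = 4.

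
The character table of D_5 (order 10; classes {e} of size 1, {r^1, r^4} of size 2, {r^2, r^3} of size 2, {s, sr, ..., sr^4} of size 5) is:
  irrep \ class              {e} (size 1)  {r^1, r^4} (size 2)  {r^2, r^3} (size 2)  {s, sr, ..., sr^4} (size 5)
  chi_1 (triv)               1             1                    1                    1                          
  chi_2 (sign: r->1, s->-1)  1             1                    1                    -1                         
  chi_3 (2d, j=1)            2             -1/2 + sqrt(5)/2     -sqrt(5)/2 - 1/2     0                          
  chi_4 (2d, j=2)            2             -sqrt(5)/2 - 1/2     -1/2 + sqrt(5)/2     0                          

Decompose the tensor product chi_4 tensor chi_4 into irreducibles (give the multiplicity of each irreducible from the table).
chi_4 tensor chi_4 = chi_1 + chi_2 + chi_3 (all other irreducibles have multiplicity 0).

Derivation: The character of a tensor product is the pointwise product (chi_4 * chi_4)(C) = chi_4(C) * chi_4(C):
  {e}: (2)*(2), {r^1, r^4}: (-sqrt(5)/2 - 1/2)*(-sqrt(5)/2 - 1/2), {r^2, r^3}: (-1/2 + sqrt(5)/2)*(-1/2 + sqrt(5)/2), {s, sr, ..., sr^4}: (0)*(0)
so (chi_4 * chi_4) takes values
  {e} -> 4, {r^1, r^4} -> sqrt(5)/2 + 3/2, {r^2, r^3} -> 3/2 - sqrt(5)/2, {s, sr, ..., sr^4} -> 0.
Now take the inner product of this character with each irreducible chi from the table, <chi_4*chi_4, chi> = (1/10) sum_C |C| (chi_4*chi_4)(C) conj(chi(C)):
  <chi_4*chi_4, chi_1> = (1/10)[1*(4)*conj(1) + 2*(sqrt(5)/2 + 3/2)*conj(1) + 2*(3/2 - sqrt(5)/2)*conj(1) + 5*(0)*conj(1)]
      = (1/10)[(4) + (sqrt(5) + 3) + (3 - sqrt(5)) + (0)] = 10/10 = 1
  <chi_4*chi_4, chi_2> = (1/10)[1*(4)*conj(1) + 2*(sqrt(5)/2 + 3/2)*conj(1) + 2*(3/2 - sqrt(5)/2)*conj(1) + 5*(0)*conj(-1)]
      = (1/10)[(4) + (sqrt(5) + 3) + (3 - sqrt(5)) + (0)] = 10/10 = 1
  <chi_4*chi_4, chi_3> = (1/10)[1*(4)*conj(2) + 2*(sqrt(5)/2 + 3/2)*conj(-1/2 + sqrt(5)/2) + 2*(3/2 - sqrt(5)/2)*conj(-sqrt(5)/2 - 1/2) + 5*(0)*conj(0)]
      = (1/10)[(8) + (1 + sqrt(5)) + (1 - sqrt(5)) + (0)] = 10/10 = 1
  <chi_4*chi_4, chi_4> = (1/10)[1*(4)*conj(2) + 2*(sqrt(5)/2 + 3/2)*conj(-sqrt(5)/2 - 1/2) + 2*(3/2 - sqrt(5)/2)*conj(-1/2 + sqrt(5)/2) + 5*(0)*conj(0)]
      = (1/10)[(8) + (-2*sqrt(5) - 4) + (-4 + 2*sqrt(5)) + (0)] = 0/10 = 0
Hence the multiplicities are chi_1: 1, chi_2: 1, chi_3: 1. Dimension check: dim(chi_4)*dim(chi_4) = 2*2 = 4 and sum (mult * dim) = 1*1 + 1*1 + 1*2 = 4.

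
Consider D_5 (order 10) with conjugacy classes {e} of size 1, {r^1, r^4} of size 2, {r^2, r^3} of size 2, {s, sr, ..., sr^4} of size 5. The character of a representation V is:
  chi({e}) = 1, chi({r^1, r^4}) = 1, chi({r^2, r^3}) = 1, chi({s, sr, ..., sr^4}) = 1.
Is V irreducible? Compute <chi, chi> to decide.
Irreducible: <chi, chi> = 1.

Working: <chi, chi> = (1/|G|) sum_C |C| * |chi(C)|^2 = (1/10)[1*|1|^2 + 2*|1|^2 + 2*|1|^2 + 5*|1|^2]
  = (1/10)[(1) + (2) + (2) + (5)] = 10/10 = 1.
A character is irreducible iff <chi, chi> = 1, so this representation is irreducible.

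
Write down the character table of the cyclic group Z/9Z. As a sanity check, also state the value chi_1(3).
Character table of Z/9Z (irreps indexed chi_0,...,chi_8 with chi_k(m) = zeta_9^(k*m), zeta_9 = exp(2*pi*i/9)):
  irrep \ class  {0} (size 1)  {1} (size 1)    {2} (size 1)    {3} (size 1)    {4} (size 1)    {5} (size 1)    {6} (size 1)    {7} (size 1)    {8} (size 1)  
  chi_0          1             1               1               1               1               1               1               1               1             
  chi_1          1             exp(2*I*pi/9)   exp(4*I*pi/9)   exp(2*I*pi/3)   exp(8*I*pi/9)   exp(-8*I*pi/9)  exp(-2*I*pi/3)  exp(-4*I*pi/9)  exp(-2*I*pi/9)
  chi_2          1             exp(4*I*pi/9)   exp(8*I*pi/9)   exp(-2*I*pi/3)  exp(-2*I*pi/9)  exp(2*I*pi/9)   exp(2*I*pi/3)   exp(-8*I*pi/9)  exp(-4*I*pi/9)
  chi_3          1             exp(2*I*pi/3)   exp(-2*I*pi/3)  1               exp(2*I*pi/3)   exp(-2*I*pi/3)  1               exp(2*I*pi/3)   exp(-2*I*pi/3)
  chi_4          1             exp(8*I*pi/9)   exp(-2*I*pi/9)  exp(2*I*pi/3)   exp(-4*I*pi/9)  exp(4*I*pi/9)   exp(-2*I*pi/3)  exp(2*I*pi/9)   exp(-8*I*pi/9)
  chi_5          1             exp(-8*I*pi/9)  exp(2*I*pi/9)   exp(-2*I*pi/3)  exp(4*I*pi/9)   exp(-4*I*pi/9)  exp(2*I*pi/3)   exp(-2*I*pi/9)  exp(8*I*pi/9) 
  chi_6          1             exp(-2*I*pi/3)  exp(2*I*pi/3)   1               exp(-2*I*pi/3)  exp(2*I*pi/3)   1               exp(-2*I*pi/3)  exp(2*I*pi/3) 
  chi_7          1             exp(-4*I*pi/9)  exp(-8*I*pi/9)  exp(2*I*pi/3)   exp(2*I*pi/9)   exp(-2*I*pi/9)  exp(-2*I*pi/3)  exp(8*I*pi/9)   exp(4*I*pi/9) 
  chi_8          1             exp(-2*I*pi/9)  exp(-4*I*pi/9)  exp(-2*I*pi/3)  exp(-8*I*pi/9)  exp(8*I*pi/9)   exp(2*I*pi/3)   exp(4*I*pi/9)   exp(2*I*pi/9) 

Spot check: chi_1(3) = zeta_9^(1*3) = zeta_9^3 = exp(2*I*pi/3).

Solution. Z/9Z is abelian, so all 9 irreducible complex representations are 1-dimensional. They are given by chi_k(m) = zeta_9^(k*m) for k = 0,...,8. Row orthogonality: sum_m chi_k(m) conj(chi_l(m)) = 9 * [k = l].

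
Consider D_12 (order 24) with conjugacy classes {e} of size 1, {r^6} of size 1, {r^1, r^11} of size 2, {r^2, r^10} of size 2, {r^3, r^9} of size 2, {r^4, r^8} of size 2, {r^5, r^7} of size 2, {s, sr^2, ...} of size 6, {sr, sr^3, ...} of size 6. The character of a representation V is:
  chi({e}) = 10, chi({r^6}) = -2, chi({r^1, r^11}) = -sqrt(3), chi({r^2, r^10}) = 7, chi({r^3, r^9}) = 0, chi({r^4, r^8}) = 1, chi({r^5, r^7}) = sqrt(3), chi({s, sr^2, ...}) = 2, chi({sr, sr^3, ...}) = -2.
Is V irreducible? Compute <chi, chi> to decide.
Not irreducible (reducible): <chi, chi> = 11 > 1.

Working: <chi, chi> = (1/|G|) sum_C |C| * |chi(C)|^2 = (1/24)[1*|10|^2 + 1*|-2|^2 + 2*|-sqrt(3)|^2 + 2*|7|^2 + 2*|0|^2 + 2*|1|^2 + 2*|sqrt(3)|^2 + 6*|2|^2 + 6*|-2|^2]
  = (1/24)[(100) + (4) + (6) + (98) + (0) + (2) + (6) + (24) + (24)] = 264/24 = 11.
A character is irreducible iff <chi, chi> = 1, so this representation is reducible.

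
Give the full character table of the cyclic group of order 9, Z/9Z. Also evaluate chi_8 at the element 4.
Character table of Z/9Z (irreps indexed chi_0,...,chi_8 with chi_k(m) = zeta_9^(k*m), zeta_9 = exp(2*pi*i/9)):
  irrep \ class  {0} (size 1)  {1} (size 1)    {2} (size 1)    {3} (size 1)    {4} (size 1)    {5} (size 1)    {6} (size 1)    {7} (size 1)    {8} (size 1)  
  chi_0          1             1               1               1               1               1               1               1               1             
  chi_1          1             exp(2*I*pi/9)   exp(4*I*pi/9)   exp(2*I*pi/3)   exp(8*I*pi/9)   exp(-8*I*pi/9)  exp(-2*I*pi/3)  exp(-4*I*pi/9)  exp(-2*I*pi/9)
  chi_2          1             exp(4*I*pi/9)   exp(8*I*pi/9)   exp(-2*I*pi/3)  exp(-2*I*pi/9)  exp(2*I*pi/9)   exp(2*I*pi/3)   exp(-8*I*pi/9)  exp(-4*I*pi/9)
  chi_3          1             exp(2*I*pi/3)   exp(-2*I*pi/3)  1               exp(2*I*pi/3)   exp(-2*I*pi/3)  1               exp(2*I*pi/3)   exp(-2*I*pi/3)
  chi_4          1             exp(8*I*pi/9)   exp(-2*I*pi/9)  exp(2*I*pi/3)   exp(-4*I*pi/9)  exp(4*I*pi/9)   exp(-2*I*pi/3)  exp(2*I*pi/9)   exp(-8*I*pi/9)
  chi_5          1             exp(-8*I*pi/9)  exp(2*I*pi/9)   exp(-2*I*pi/3)  exp(4*I*pi/9)   exp(-4*I*pi/9)  exp(2*I*pi/3)   exp(-2*I*pi/9)  exp(8*I*pi/9) 
  chi_6          1             exp(-2*I*pi/3)  exp(2*I*pi/3)   1               exp(-2*I*pi/3)  exp(2*I*pi/3)   1               exp(-2*I*pi/3)  exp(2*I*pi/3) 
  chi_7          1             exp(-4*I*pi/9)  exp(-8*I*pi/9)  exp(2*I*pi/3)   exp(2*I*pi/9)   exp(-2*I*pi/9)  exp(-2*I*pi/3)  exp(8*I*pi/9)   exp(4*I*pi/9) 
  chi_8          1             exp(-2*I*pi/9)  exp(-4*I*pi/9)  exp(-2*I*pi/3)  exp(-8*I*pi/9)  exp(8*I*pi/9)   exp(2*I*pi/3)   exp(4*I*pi/9)   exp(2*I*pi/9) 

Spot check: chi_8(4) = zeta_9^(8*4) = zeta_9^32 = exp(-8*I*pi/9).

Derivation: Z/9Z is abelian, so all 9 irreducible complex representations are 1-dimensional. They are given by chi_k(m) = zeta_9^(k*m) for k = 0,...,8. Row orthogonality: sum_m chi_k(m) conj(chi_l(m)) = 9 * [k = l].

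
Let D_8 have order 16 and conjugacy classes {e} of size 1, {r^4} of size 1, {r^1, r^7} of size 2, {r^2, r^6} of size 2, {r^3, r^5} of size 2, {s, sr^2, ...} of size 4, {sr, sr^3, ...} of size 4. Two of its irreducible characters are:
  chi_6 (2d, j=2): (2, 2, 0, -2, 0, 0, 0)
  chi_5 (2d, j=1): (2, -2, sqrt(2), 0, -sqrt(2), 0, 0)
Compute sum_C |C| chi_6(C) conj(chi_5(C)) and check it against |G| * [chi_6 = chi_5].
Sum = 0; so <chi_6, chi_5> = 0 (distinct irreducibles are orthogonal).

Details: Compute term by term over conjugacy classes (|C| * chi_6(C) * conj(chi_5(C))):
  1*(2)*conj(2) + 1*(2)*conj(-2) + 2*(0)*conj(sqrt(2)) + 2*(-2)*conj(0) + 2*(0)*conj(-sqrt(2)) + 4*(0)*conj(0) + 4*(0)*conj(0)
  = (4) + (-4) + (0) + (0) + (0) + (0) + (0)
  = 0.
Dividing by |G| = 16 gives 0/16 = 0, matching the row-orthogonality relation <chi_6, chi_5> = [chi_6 = chi_5].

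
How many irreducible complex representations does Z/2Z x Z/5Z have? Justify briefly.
10

Details: The number of irreducible complex representations of a finite group equals its number of conjugacy classes. Z/2Z x Z/5Z is abelian of order 10, so every element is its own conjugacy class: 10 classes, so Z/2Z x Z/5Z (order 10) has exactly 10 irreducible complex representations.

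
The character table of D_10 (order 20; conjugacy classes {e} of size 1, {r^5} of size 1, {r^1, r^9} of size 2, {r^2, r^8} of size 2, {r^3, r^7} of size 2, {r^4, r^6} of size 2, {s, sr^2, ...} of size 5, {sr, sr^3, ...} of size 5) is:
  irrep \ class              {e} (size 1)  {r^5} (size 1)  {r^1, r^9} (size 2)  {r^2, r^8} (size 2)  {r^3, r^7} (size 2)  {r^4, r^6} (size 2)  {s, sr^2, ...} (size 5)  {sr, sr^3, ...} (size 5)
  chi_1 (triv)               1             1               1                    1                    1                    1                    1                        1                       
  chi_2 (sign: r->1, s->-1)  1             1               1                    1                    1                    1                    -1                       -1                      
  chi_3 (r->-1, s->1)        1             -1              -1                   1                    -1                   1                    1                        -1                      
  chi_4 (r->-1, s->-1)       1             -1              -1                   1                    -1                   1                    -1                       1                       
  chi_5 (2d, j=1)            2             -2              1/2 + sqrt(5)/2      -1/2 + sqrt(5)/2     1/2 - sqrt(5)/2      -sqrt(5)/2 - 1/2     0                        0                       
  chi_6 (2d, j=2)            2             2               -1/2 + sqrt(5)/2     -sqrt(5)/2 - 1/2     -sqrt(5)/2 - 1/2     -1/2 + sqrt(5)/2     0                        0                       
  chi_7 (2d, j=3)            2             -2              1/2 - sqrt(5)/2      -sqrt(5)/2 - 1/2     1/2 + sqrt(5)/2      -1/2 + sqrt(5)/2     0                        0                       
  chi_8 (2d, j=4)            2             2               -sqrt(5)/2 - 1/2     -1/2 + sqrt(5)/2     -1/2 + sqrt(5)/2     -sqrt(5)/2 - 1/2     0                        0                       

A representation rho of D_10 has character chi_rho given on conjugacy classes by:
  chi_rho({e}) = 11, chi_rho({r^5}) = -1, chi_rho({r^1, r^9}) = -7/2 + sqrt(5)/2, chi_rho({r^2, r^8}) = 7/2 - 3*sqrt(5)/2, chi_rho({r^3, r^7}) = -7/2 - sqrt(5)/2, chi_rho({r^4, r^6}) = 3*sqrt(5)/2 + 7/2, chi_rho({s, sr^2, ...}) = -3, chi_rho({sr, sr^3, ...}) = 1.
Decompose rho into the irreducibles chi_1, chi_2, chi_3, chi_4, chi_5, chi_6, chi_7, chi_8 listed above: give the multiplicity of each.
Multiplicities: chi_1: 0, chi_2: 1, chi_3: 1, chi_4: 3, chi_5: 0, chi_6: 2, chi_7: 1, chi_8: 0.

Why: Use <chi_rho, chi> = (1/|G|) sum_C |C| * chi_rho(C) * conj(chi(C)) with |G| = 20 for each irreducible chi in the table:
  <chi_rho, chi_1> = (1/20)[1*(11)*conj(1) + 1*(-1)*conj(1) + 2*(-7/2 + sqrt(5)/2)*conj(1) + 2*(7/2 - 3*sqrt(5)/2)*conj(1) + 2*(-7/2 - sqrt(5)/2)*conj(1) + 2*(3*sqrt(5)/2 + 7/2)*conj(1) + 5*(-3)*conj(1) + 5*(1)*conj(1)]
      = (1/20)[(11) + (-1) + (-7 + sqrt(5)) + (7 - 3*sqrt(5)) + (-7 - sqrt(5)) + (3*sqrt(5) + 7) + (-15) + (5)] = 0/20 = 0
  <chi_rho, chi_2> = (1/20)[1*(11)*conj(1) + 1*(-1)*conj(1) + 2*(-7/2 + sqrt(5)/2)*conj(1) + 2*(7/2 - 3*sqrt(5)/2)*conj(1) + 2*(-7/2 - sqrt(5)/2)*conj(1) + 2*(3*sqrt(5)/2 + 7/2)*conj(1) + 5*(-3)*conj(-1) + 5*(1)*conj(-1)]
      = (1/20)[(11) + (-1) + (-7 + sqrt(5)) + (7 - 3*sqrt(5)) + (-7 - sqrt(5)) + (3*sqrt(5) + 7) + (15) + (-5)] = 20/20 = 1
  <chi_rho, chi_3> = (1/20)[1*(11)*conj(1) + 1*(-1)*conj(-1) + 2*(-7/2 + sqrt(5)/2)*conj(-1) + 2*(7/2 - 3*sqrt(5)/2)*conj(1) + 2*(-7/2 - sqrt(5)/2)*conj(-1) + 2*(3*sqrt(5)/2 + 7/2)*conj(1) + 5*(-3)*conj(1) + 5*(1)*conj(-1)]
      = (1/20)[(11) + (1) + (7 - sqrt(5)) + (7 - 3*sqrt(5)) + (sqrt(5) + 7) + (3*sqrt(5) + 7) + (-15) + (-5)] = 20/20 = 1
  <chi_rho, chi_4> = (1/20)[1*(11)*conj(1) + 1*(-1)*conj(-1) + 2*(-7/2 + sqrt(5)/2)*conj(-1) + 2*(7/2 - 3*sqrt(5)/2)*conj(1) + 2*(-7/2 - sqrt(5)/2)*conj(-1) + 2*(3*sqrt(5)/2 + 7/2)*conj(1) + 5*(-3)*conj(-1) + 5*(1)*conj(1)]
      = (1/20)[(11) + (1) + (7 - sqrt(5)) + (7 - 3*sqrt(5)) + (sqrt(5) + 7) + (3*sqrt(5) + 7) + (15) + (5)] = 60/20 = 3
  <chi_rho, chi_5> = (1/20)[1*(11)*conj(2) + 1*(-1)*conj(-2) + 2*(-7/2 + sqrt(5)/2)*conj(1/2 + sqrt(5)/2) + 2*(7/2 - 3*sqrt(5)/2)*conj(-1/2 + sqrt(5)/2) + 2*(-7/2 - sqrt(5)/2)*conj(1/2 - sqrt(5)/2) + 2*(3*sqrt(5)/2 + 7/2)*conj(-sqrt(5)/2 - 1/2) + 5*(-3)*conj(0) + 5*(1)*conj(0)]
      = (1/20)[(22) + (2) + (-3*sqrt(5) - 1) + (-11 + 5*sqrt(5)) + (-1 + 3*sqrt(5)) + (-5*sqrt(5) - 11) + (0) + (0)] = 0/20 = 0
  <chi_rho, chi_6> = (1/20)[1*(11)*conj(2) + 1*(-1)*conj(2) + 2*(-7/2 + sqrt(5)/2)*conj(-1/2 + sqrt(5)/2) + 2*(7/2 - 3*sqrt(5)/2)*conj(-sqrt(5)/2 - 1/2) + 2*(-7/2 - sqrt(5)/2)*conj(-sqrt(5)/2 - 1/2) + 2*(3*sqrt(5)/2 + 7/2)*conj(-1/2 + sqrt(5)/2) + 5*(-3)*conj(0) + 5*(1)*conj(0)]
      = (1/20)[(22) + (-2) + (6 - 4*sqrt(5)) + (4 - 2*sqrt(5)) + (6 + 4*sqrt(5)) + (4 + 2*sqrt(5)) + (0) + (0)] = 40/20 = 2
  <chi_rho, chi_7> = (1/20)[1*(11)*conj(2) + 1*(-1)*conj(-2) + 2*(-7/2 + sqrt(5)/2)*conj(1/2 - sqrt(5)/2) + 2*(7/2 - 3*sqrt(5)/2)*conj(-sqrt(5)/2 - 1/2) + 2*(-7/2 - sqrt(5)/2)*conj(1/2 + sqrt(5)/2) + 2*(3*sqrt(5)/2 + 7/2)*conj(-1/2 + sqrt(5)/2) + 5*(-3)*conj(0) + 5*(1)*conj(0)]
      = (1/20)[(22) + (2) + (-6 + 4*sqrt(5)) + (4 - 2*sqrt(5)) + (-4*sqrt(5) - 6) + (4 + 2*sqrt(5)) + (0) + (0)] = 20/20 = 1
  <chi_rho, chi_8> = (1/20)[1*(11)*conj(2) + 1*(-1)*conj(2) + 2*(-7/2 + sqrt(5)/2)*conj(-sqrt(5)/2 - 1/2) + 2*(7/2 - 3*sqrt(5)/2)*conj(-1/2 + sqrt(5)/2) + 2*(-7/2 - sqrt(5)/2)*conj(-1/2 + sqrt(5)/2) + 2*(3*sqrt(5)/2 + 7/2)*conj(-sqrt(5)/2 - 1/2) + 5*(-3)*conj(0) + 5*(1)*conj(0)]
      = (1/20)[(22) + (-2) + (1 + 3*sqrt(5)) + (-11 + 5*sqrt(5)) + (1 - 3*sqrt(5)) + (-5*sqrt(5) - 11) + (0) + (0)] = 0/20 = 0
Dimension check: dim(rho) = sum (mult * dim) = 0*1 + 1*1 + 1*1 + 3*1 + 0*2 + 2*2 + 1*2 + 0*2 = 11 = chi_rho(e) = 11.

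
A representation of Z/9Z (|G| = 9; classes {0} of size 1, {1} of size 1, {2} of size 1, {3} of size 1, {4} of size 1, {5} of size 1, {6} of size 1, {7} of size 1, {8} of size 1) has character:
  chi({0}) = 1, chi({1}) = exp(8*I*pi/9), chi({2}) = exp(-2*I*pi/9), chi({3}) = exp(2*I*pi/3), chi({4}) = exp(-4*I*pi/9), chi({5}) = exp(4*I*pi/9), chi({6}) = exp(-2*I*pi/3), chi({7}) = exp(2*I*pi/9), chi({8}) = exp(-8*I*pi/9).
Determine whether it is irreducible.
Irreducible: <chi, chi> = 1.

<chi, chi> = (1/|G|) sum_C |C| * |chi(C)|^2 = (1/9)[1*|1|^2 + 1*|exp(8*I*pi/9)|^2 + 1*|exp(-2*I*pi/9)|^2 + 1*|exp(2*I*pi/3)|^2 + 1*|exp(-4*I*pi/9)|^2 + 1*|exp(4*I*pi/9)|^2 + 1*|exp(-2*I*pi/3)|^2 + 1*|exp(2*I*pi/9)|^2 + 1*|exp(-8*I*pi/9)|^2]
  = (1/9)[(1) + (1) + (1) + (1) + (1) + (1) + (1) + (1) + (1)] = 9/9 = 1.
(Exp terms are combined using exp(i*s)*conj(exp(i*t)) = exp(i*(s-t)), and sums of them are collapsed using the identity that for every m > 1 the m distinct m-th roots of unity sum to 0, e.g. 1 + exp(2*I*pi/3) + exp(-2*I*pi/3) = 0.)
A character is irreducible iff <chi, chi> = 1, so this representation is irreducible.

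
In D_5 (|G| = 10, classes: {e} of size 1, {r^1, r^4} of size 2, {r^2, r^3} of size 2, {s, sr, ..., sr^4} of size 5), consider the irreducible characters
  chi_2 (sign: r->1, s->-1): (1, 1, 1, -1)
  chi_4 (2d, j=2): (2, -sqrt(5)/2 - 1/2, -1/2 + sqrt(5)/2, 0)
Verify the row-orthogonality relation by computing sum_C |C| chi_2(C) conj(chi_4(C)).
Sum = 0; so <chi_2, chi_4> = 0 (distinct irreducibles are orthogonal).

Proof sketch: Compute term by term over conjugacy classes (|C| * chi_2(C) * conj(chi_4(C))):
  1*(1)*conj(2) + 2*(1)*conj(-sqrt(5)/2 - 1/2) + 2*(1)*conj(-1/2 + sqrt(5)/2) + 5*(-1)*conj(0)
  = (2) + (-sqrt(5) - 1) + (-1 + sqrt(5)) + (0)
  = 0.
Dividing by |G| = 10 gives 0/10 = 0, matching the row-orthogonality relation <chi_2, chi_4> = [chi_2 = chi_4].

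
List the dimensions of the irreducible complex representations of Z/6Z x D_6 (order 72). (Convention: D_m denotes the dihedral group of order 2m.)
Dimensions: 1, 1, 1, 1, 1, 1, 1, 1, 1, 1, 1, 1, 1, 1, 1, 1, 1, 1, 1, 1, 1, 1, 1, 1, 2, 2, 2, 2, 2, 2, 2, 2, 2, 2, 2, 2

There are 36 irreducibles (= number of conjugacy classes). Their dimensions d_i satisfy sum d_i^2 = |G| = 72: 1 + 1 + 1 + 1 + 1 + 1 + 1 + 1 + 1 + 1 + 1 + 1 + 1 + 1 + 1 + 1 + 1 + 1 + 1 + 1 + 1 + 1 + 1 + 1 + 4 + 4 + 4 + 4 + 4 + 4 + 4 + 4 + 4 + 4 + 4 + 4 = 72. (For the product with Z/6Z: each of the 6 1-dim characters of Z/6Z tensors with each irrep of D_6, giving 6 copies of each D_6-dimension.)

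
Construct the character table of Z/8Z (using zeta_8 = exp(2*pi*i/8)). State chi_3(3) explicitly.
Character table of Z/8Z (irreps indexed chi_0,...,chi_7 with chi_k(m) = zeta_8^(k*m), zeta_8 = exp(2*pi*i/8)):
  irrep \ class  {0} (size 1)  {1} (size 1)    {2} (size 1)  {3} (size 1)    {4} (size 1)  {5} (size 1)    {6} (size 1)  {7} (size 1)  
  chi_0          1             1               1             1               1             1               1             1             
  chi_1          1             exp(I*pi/4)     I             exp(3*I*pi/4)   -1            exp(-3*I*pi/4)  -I            exp(-I*pi/4)  
  chi_2          1             I               -1            -I              1             I               -1            -I            
  chi_3          1             exp(3*I*pi/4)   -I            exp(I*pi/4)     -1            exp(-I*pi/4)    I             exp(-3*I*pi/4)
  chi_4          1             -1              1             -1              1             -1              1             -1            
  chi_5          1             exp(-3*I*pi/4)  I             exp(-I*pi/4)    -1            exp(I*pi/4)     -I            exp(3*I*pi/4) 
  chi_6          1             -I              -1            I               1             -I              -1            I             
  chi_7          1             exp(-I*pi/4)    -I            exp(-3*I*pi/4)  -1            exp(3*I*pi/4)   I             exp(I*pi/4)   

Spot check: chi_3(3) = zeta_8^(3*3) = zeta_8^9 = exp(I*pi/4).

Explanation: Z/8Z is abelian, so all 8 irreducible complex representations are 1-dimensional. They are given by chi_k(m) = zeta_8^(k*m) for k = 0,...,7. Row orthogonality: sum_m chi_k(m) conj(chi_l(m)) = 8 * [k = l].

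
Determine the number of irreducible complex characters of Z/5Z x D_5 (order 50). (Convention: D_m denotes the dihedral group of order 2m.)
20

Working: The number of irreducible complex representations of a finite group equals its number of conjugacy classes. For a direct product, #classes(G x H) = #classes(G) * #classes(H). Z/5Z has 5 classes (abelian), D_5 has 4 classes, so 5 * 4 = 20, so Z/5Z x D_5 (order 50) has exactly 20 irreducible complex representations.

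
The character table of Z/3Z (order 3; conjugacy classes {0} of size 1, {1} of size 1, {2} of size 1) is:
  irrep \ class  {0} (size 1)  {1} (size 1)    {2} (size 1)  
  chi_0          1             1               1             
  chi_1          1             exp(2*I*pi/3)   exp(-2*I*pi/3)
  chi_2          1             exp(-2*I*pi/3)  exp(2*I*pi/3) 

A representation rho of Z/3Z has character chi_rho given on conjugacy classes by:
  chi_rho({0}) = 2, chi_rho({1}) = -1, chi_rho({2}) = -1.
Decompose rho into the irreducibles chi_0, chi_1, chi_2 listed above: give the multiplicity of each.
Multiplicities: chi_0: 0, chi_1: 1, chi_2: 1.

Working: Use <chi_rho, chi> = (1/|G|) sum_C |C| * chi_rho(C) * conj(chi(C)) with |G| = 3 for each irreducible chi in the table:
  <chi_rho, chi_0> = (1/3)[1*(2)*conj(1) + 1*(-1)*conj(1) + 1*(-1)*conj(1)]
      = (1/3)[(2) + (-1) + (-1)] = 0/3 = 0
  <chi_rho, chi_1> = (1/3)[1*(2)*conj(1) + 1*(-1)*conj(exp(2*I*pi/3)) + 1*(-1)*conj(exp(-2*I*pi/3))]
      = (1/3)[(2) + (1 + exp(2*I*pi/3)) + (1 + exp(-2*I*pi/3))] = 3/3 = 1
  <chi_rho, chi_2> = (1/3)[1*(2)*conj(1) + 1*(-1)*conj(exp(-2*I*pi/3)) + 1*(-1)*conj(exp(2*I*pi/3))]
      = (1/3)[(2) + (1 + exp(-2*I*pi/3)) + (1 + exp(2*I*pi/3))] = 3/3 = 1
(Exp terms are combined using exp(i*s)*conj(exp(i*t)) = exp(i*(s-t)), and sums of them are collapsed using the identity that for every m > 1 the m distinct m-th roots of unity sum to 0, e.g. 1 + exp(2*I*pi/3) + exp(-2*I*pi/3) = 0.)
Dimension check: dim(rho) = sum (mult * dim) = 0*1 + 1*1 + 1*1 = 2 = chi_rho(e) = 2.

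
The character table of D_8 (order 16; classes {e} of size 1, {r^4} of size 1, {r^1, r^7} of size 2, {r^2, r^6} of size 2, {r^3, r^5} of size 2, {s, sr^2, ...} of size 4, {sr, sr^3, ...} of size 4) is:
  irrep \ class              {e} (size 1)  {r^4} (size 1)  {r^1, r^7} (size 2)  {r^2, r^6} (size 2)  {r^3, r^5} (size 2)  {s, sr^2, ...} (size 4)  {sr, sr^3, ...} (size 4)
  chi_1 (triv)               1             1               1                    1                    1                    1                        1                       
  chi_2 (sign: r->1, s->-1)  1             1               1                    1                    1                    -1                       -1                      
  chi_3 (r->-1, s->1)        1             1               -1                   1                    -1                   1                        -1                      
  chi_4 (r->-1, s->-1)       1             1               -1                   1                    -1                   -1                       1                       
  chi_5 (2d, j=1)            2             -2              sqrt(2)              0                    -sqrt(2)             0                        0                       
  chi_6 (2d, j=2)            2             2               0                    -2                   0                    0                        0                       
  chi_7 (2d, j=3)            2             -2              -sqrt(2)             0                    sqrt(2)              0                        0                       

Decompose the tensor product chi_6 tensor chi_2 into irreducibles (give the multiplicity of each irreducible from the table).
chi_6 tensor chi_2 = chi_6 (all other irreducibles have multiplicity 0).

Explanation: The character of a tensor product is the pointwise product (chi_6 * chi_2)(C) = chi_6(C) * chi_2(C):
  {e}: (2)*(1), {r^4}: (2)*(1), {r^1, r^7}: (0)*(1), {r^2, r^6}: (-2)*(1), {r^3, r^5}: (0)*(1), {s, sr^2, ...}: (0)*(-1), {sr, sr^3, ...}: (0)*(-1)
so (chi_6 * chi_2) takes values
  {e} -> 2, {r^4} -> 2, {r^1, r^7} -> 0, {r^2, r^6} -> -2, {r^3, r^5} -> 0, {s, sr^2, ...} -> 0, {sr, sr^3, ...} -> 0.
Now take the inner product of this character with each irreducible chi from the table, <chi_6*chi_2, chi> = (1/16) sum_C |C| (chi_6*chi_2)(C) conj(chi(C)):
  <chi_6*chi_2, chi_1> = (1/16)[1*(2)*conj(1) + 1*(2)*conj(1) + 2*(0)*conj(1) + 2*(-2)*conj(1) + 2*(0)*conj(1) + 4*(0)*conj(1) + 4*(0)*conj(1)]
      = (1/16)[(2) + (2) + (0) + (-4) + (0) + (0) + (0)] = 0/16 = 0
  <chi_6*chi_2, chi_2> = (1/16)[1*(2)*conj(1) + 1*(2)*conj(1) + 2*(0)*conj(1) + 2*(-2)*conj(1) + 2*(0)*conj(1) + 4*(0)*conj(-1) + 4*(0)*conj(-1)]
      = (1/16)[(2) + (2) + (0) + (-4) + (0) + (0) + (0)] = 0/16 = 0
  <chi_6*chi_2, chi_3> = (1/16)[1*(2)*conj(1) + 1*(2)*conj(1) + 2*(0)*conj(-1) + 2*(-2)*conj(1) + 2*(0)*conj(-1) + 4*(0)*conj(1) + 4*(0)*conj(-1)]
      = (1/16)[(2) + (2) + (0) + (-4) + (0) + (0) + (0)] = 0/16 = 0
  <chi_6*chi_2, chi_4> = (1/16)[1*(2)*conj(1) + 1*(2)*conj(1) + 2*(0)*conj(-1) + 2*(-2)*conj(1) + 2*(0)*conj(-1) + 4*(0)*conj(-1) + 4*(0)*conj(1)]
      = (1/16)[(2) + (2) + (0) + (-4) + (0) + (0) + (0)] = 0/16 = 0
  <chi_6*chi_2, chi_5> = (1/16)[1*(2)*conj(2) + 1*(2)*conj(-2) + 2*(0)*conj(sqrt(2)) + 2*(-2)*conj(0) + 2*(0)*conj(-sqrt(2)) + 4*(0)*conj(0) + 4*(0)*conj(0)]
      = (1/16)[(4) + (-4) + (0) + (0) + (0) + (0) + (0)] = 0/16 = 0
  <chi_6*chi_2, chi_6> = (1/16)[1*(2)*conj(2) + 1*(2)*conj(2) + 2*(0)*conj(0) + 2*(-2)*conj(-2) + 2*(0)*conj(0) + 4*(0)*conj(0) + 4*(0)*conj(0)]
      = (1/16)[(4) + (4) + (0) + (8) + (0) + (0) + (0)] = 16/16 = 1
  <chi_6*chi_2, chi_7> = (1/16)[1*(2)*conj(2) + 1*(2)*conj(-2) + 2*(0)*conj(-sqrt(2)) + 2*(-2)*conj(0) + 2*(0)*conj(sqrt(2)) + 4*(0)*conj(0) + 4*(0)*conj(0)]
      = (1/16)[(4) + (-4) + (0) + (0) + (0) + (0) + (0)] = 0/16 = 0
Hence the multiplicities are chi_6: 1. Dimension check: dim(chi_6)*dim(chi_2) = 2*1 = 2 and sum (mult * dim) = 1*2 = 2.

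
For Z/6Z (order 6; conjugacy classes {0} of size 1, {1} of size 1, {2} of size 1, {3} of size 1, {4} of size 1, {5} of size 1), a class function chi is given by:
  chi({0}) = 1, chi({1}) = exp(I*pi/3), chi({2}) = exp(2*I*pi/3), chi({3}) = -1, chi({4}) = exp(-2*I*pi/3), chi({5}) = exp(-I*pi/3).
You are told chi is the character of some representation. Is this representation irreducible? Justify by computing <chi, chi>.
Irreducible: <chi, chi> = 1.

Reasoning: <chi, chi> = (1/|G|) sum_C |C| * |chi(C)|^2 = (1/6)[1*|1|^2 + 1*|exp(I*pi/3)|^2 + 1*|exp(2*I*pi/3)|^2 + 1*|-1|^2 + 1*|exp(-2*I*pi/3)|^2 + 1*|exp(-I*pi/3)|^2]
  = (1/6)[(1) + (1) + (1) + (1) + (1) + (1)] = 6/6 = 1.
(Exp terms are combined using exp(i*s)*conj(exp(i*t)) = exp(i*(s-t)), and sums of them are collapsed using the identity that for every m > 1 the m distinct m-th roots of unity sum to 0, e.g. 1 + exp(2*I*pi/3) + exp(-2*I*pi/3) = 0.)
A character is irreducible iff <chi, chi> = 1, so this representation is irreducible.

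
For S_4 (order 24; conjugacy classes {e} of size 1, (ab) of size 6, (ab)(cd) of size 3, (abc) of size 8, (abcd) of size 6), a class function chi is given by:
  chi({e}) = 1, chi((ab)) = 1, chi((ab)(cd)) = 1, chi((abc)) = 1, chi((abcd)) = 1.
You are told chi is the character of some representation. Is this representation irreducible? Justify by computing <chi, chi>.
Irreducible: <chi, chi> = 1.

Reasoning: <chi, chi> = (1/|G|) sum_C |C| * |chi(C)|^2 = (1/24)[1*|1|^2 + 6*|1|^2 + 3*|1|^2 + 8*|1|^2 + 6*|1|^2]
  = (1/24)[(1) + (6) + (3) + (8) + (6)] = 24/24 = 1.
A character is irreducible iff <chi, chi> = 1, so this representation is irreducible.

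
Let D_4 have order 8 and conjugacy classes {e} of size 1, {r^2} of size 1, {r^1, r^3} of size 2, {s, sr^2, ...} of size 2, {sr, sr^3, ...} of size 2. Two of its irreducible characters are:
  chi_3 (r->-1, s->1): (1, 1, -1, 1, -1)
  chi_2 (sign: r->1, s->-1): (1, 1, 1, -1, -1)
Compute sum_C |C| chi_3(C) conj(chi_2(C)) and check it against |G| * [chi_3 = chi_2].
Sum = 0; so <chi_3, chi_2> = 0 (distinct irreducibles are orthogonal).

Explanation: Compute term by term over conjugacy classes (|C| * chi_3(C) * conj(chi_2(C))):
  1*(1)*conj(1) + 1*(1)*conj(1) + 2*(-1)*conj(1) + 2*(1)*conj(-1) + 2*(-1)*conj(-1)
  = (1) + (1) + (-2) + (-2) + (2)
  = 0.
Dividing by |G| = 8 gives 0/8 = 0, matching the row-orthogonality relation <chi_3, chi_2> = [chi_3 = chi_2].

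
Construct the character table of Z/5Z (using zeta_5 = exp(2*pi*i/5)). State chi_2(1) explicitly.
Character table of Z/5Z (irreps indexed chi_0,...,chi_4 with chi_k(m) = zeta_5^(k*m), zeta_5 = exp(2*pi*i/5)):
  irrep \ class  {0} (size 1)  {1} (size 1)    {2} (size 1)    {3} (size 1)    {4} (size 1)  
  chi_0          1             1               1               1               1             
  chi_1          1             exp(2*I*pi/5)   exp(4*I*pi/5)   exp(-4*I*pi/5)  exp(-2*I*pi/5)
  chi_2          1             exp(4*I*pi/5)   exp(-2*I*pi/5)  exp(2*I*pi/5)   exp(-4*I*pi/5)
  chi_3          1             exp(-4*I*pi/5)  exp(2*I*pi/5)   exp(-2*I*pi/5)  exp(4*I*pi/5) 
  chi_4          1             exp(-2*I*pi/5)  exp(-4*I*pi/5)  exp(4*I*pi/5)   exp(2*I*pi/5) 

Spot check: chi_2(1) = zeta_5^(2*1) = zeta_5^2 = exp(4*I*pi/5).

Details: Z/5Z is abelian, so all 5 irreducible complex representations are 1-dimensional. They are given by chi_k(m) = zeta_5^(k*m) for k = 0,...,4. Row orthogonality: sum_m chi_k(m) conj(chi_l(m)) = 5 * [k = l].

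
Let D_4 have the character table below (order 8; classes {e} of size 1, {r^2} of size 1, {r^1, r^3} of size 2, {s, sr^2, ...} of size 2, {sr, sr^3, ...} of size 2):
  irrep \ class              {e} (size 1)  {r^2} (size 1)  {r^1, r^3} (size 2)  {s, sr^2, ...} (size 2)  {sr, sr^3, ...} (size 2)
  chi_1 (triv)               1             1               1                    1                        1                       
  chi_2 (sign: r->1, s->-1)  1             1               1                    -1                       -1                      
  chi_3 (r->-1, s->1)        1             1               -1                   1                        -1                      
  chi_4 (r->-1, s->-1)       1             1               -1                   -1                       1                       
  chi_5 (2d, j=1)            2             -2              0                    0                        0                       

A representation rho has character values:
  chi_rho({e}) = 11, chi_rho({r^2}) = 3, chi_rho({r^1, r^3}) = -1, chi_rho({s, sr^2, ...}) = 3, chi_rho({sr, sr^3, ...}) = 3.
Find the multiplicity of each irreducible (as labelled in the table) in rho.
Multiplicities: chi_1: 3, chi_2: 0, chi_3: 2, chi_4: 2, chi_5: 2.

Derivation: Use <chi_rho, chi> = (1/|G|) sum_C |C| * chi_rho(C) * conj(chi(C)) with |G| = 8 for each irreducible chi in the table:
  <chi_rho, chi_1> = (1/8)[1*(11)*conj(1) + 1*(3)*conj(1) + 2*(-1)*conj(1) + 2*(3)*conj(1) + 2*(3)*conj(1)]
      = (1/8)[(11) + (3) + (-2) + (6) + (6)] = 24/8 = 3
  <chi_rho, chi_2> = (1/8)[1*(11)*conj(1) + 1*(3)*conj(1) + 2*(-1)*conj(1) + 2*(3)*conj(-1) + 2*(3)*conj(-1)]
      = (1/8)[(11) + (3) + (-2) + (-6) + (-6)] = 0/8 = 0
  <chi_rho, chi_3> = (1/8)[1*(11)*conj(1) + 1*(3)*conj(1) + 2*(-1)*conj(-1) + 2*(3)*conj(1) + 2*(3)*conj(-1)]
      = (1/8)[(11) + (3) + (2) + (6) + (-6)] = 16/8 = 2
  <chi_rho, chi_4> = (1/8)[1*(11)*conj(1) + 1*(3)*conj(1) + 2*(-1)*conj(-1) + 2*(3)*conj(-1) + 2*(3)*conj(1)]
      = (1/8)[(11) + (3) + (2) + (-6) + (6)] = 16/8 = 2
  <chi_rho, chi_5> = (1/8)[1*(11)*conj(2) + 1*(3)*conj(-2) + 2*(-1)*conj(0) + 2*(3)*conj(0) + 2*(3)*conj(0)]
      = (1/8)[(22) + (-6) + (0) + (0) + (0)] = 16/8 = 2
Dimension check: dim(rho) = sum (mult * dim) = 3*1 + 0*1 + 2*1 + 2*1 + 2*2 = 11 = chi_rho(e) = 11.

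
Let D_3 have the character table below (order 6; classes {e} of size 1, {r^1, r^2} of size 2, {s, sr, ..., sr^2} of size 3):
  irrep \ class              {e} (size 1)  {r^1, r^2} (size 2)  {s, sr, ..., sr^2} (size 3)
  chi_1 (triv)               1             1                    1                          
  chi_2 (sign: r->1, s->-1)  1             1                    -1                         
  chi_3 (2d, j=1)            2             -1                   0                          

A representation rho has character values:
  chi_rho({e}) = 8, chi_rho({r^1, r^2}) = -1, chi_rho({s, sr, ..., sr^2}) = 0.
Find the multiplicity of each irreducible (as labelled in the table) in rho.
Multiplicities: chi_1: 1, chi_2: 1, chi_3: 3.

Use <chi_rho, chi> = (1/|G|) sum_C |C| * chi_rho(C) * conj(chi(C)) with |G| = 6 for each irreducible chi in the table:
  <chi_rho, chi_1> = (1/6)[1*(8)*conj(1) + 2*(-1)*conj(1) + 3*(0)*conj(1)]
      = (1/6)[(8) + (-2) + (0)] = 6/6 = 1
  <chi_rho, chi_2> = (1/6)[1*(8)*conj(1) + 2*(-1)*conj(1) + 3*(0)*conj(-1)]
      = (1/6)[(8) + (-2) + (0)] = 6/6 = 1
  <chi_rho, chi_3> = (1/6)[1*(8)*conj(2) + 2*(-1)*conj(-1) + 3*(0)*conj(0)]
      = (1/6)[(16) + (2) + (0)] = 18/6 = 3
Dimension check: dim(rho) = sum (mult * dim) = 1*1 + 1*1 + 3*2 = 8 = chi_rho(e) = 8.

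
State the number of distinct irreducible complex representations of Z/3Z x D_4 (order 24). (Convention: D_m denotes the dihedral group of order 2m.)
15

The number of irreducible complex representations of a finite group equals its number of conjugacy classes. For a direct product, #classes(G x H) = #classes(G) * #classes(H). Z/3Z has 3 classes (abelian), D_4 has 5 classes, so 3 * 5 = 15, so Z/3Z x D_4 (order 24) has exactly 15 irreducible complex representations.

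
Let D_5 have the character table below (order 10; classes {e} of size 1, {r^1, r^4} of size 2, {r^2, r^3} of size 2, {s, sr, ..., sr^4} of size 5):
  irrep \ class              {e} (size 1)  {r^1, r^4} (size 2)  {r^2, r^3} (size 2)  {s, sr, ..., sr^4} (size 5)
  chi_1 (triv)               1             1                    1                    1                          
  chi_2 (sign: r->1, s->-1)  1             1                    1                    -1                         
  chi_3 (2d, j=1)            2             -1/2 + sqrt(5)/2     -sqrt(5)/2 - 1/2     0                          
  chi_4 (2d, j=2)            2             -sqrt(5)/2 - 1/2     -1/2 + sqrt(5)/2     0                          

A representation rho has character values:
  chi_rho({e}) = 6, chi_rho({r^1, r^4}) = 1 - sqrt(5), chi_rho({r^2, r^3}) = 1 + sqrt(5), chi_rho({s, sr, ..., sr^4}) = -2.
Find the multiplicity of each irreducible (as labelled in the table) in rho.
Multiplicities: chi_1: 0, chi_2: 2, chi_3: 0, chi_4: 2.

Reasoning: Use <chi_rho, chi> = (1/|G|) sum_C |C| * chi_rho(C) * conj(chi(C)) with |G| = 10 for each irreducible chi in the table:
  <chi_rho, chi_1> = (1/10)[1*(6)*conj(1) + 2*(1 - sqrt(5))*conj(1) + 2*(1 + sqrt(5))*conj(1) + 5*(-2)*conj(1)]
      = (1/10)[(6) + (2 - 2*sqrt(5)) + (2 + 2*sqrt(5)) + (-10)] = 0/10 = 0
  <chi_rho, chi_2> = (1/10)[1*(6)*conj(1) + 2*(1 - sqrt(5))*conj(1) + 2*(1 + sqrt(5))*conj(1) + 5*(-2)*conj(-1)]
      = (1/10)[(6) + (2 - 2*sqrt(5)) + (2 + 2*sqrt(5)) + (10)] = 20/10 = 2
  <chi_rho, chi_3> = (1/10)[1*(6)*conj(2) + 2*(1 - sqrt(5))*conj(-1/2 + sqrt(5)/2) + 2*(1 + sqrt(5))*conj(-sqrt(5)/2 - 1/2) + 5*(-2)*conj(0)]
      = (1/10)[(12) + (-6 + 2*sqrt(5)) + (-6 - 2*sqrt(5)) + (0)] = 0/10 = 0
  <chi_rho, chi_4> = (1/10)[1*(6)*conj(2) + 2*(1 - sqrt(5))*conj(-sqrt(5)/2 - 1/2) + 2*(1 + sqrt(5))*conj(-1/2 + sqrt(5)/2) + 5*(-2)*conj(0)]
      = (1/10)[(12) + (4) + (4) + (0)] = 20/10 = 2
Dimension check: dim(rho) = sum (mult * dim) = 0*1 + 2*1 + 0*2 + 2*2 = 6 = chi_rho(e) = 6.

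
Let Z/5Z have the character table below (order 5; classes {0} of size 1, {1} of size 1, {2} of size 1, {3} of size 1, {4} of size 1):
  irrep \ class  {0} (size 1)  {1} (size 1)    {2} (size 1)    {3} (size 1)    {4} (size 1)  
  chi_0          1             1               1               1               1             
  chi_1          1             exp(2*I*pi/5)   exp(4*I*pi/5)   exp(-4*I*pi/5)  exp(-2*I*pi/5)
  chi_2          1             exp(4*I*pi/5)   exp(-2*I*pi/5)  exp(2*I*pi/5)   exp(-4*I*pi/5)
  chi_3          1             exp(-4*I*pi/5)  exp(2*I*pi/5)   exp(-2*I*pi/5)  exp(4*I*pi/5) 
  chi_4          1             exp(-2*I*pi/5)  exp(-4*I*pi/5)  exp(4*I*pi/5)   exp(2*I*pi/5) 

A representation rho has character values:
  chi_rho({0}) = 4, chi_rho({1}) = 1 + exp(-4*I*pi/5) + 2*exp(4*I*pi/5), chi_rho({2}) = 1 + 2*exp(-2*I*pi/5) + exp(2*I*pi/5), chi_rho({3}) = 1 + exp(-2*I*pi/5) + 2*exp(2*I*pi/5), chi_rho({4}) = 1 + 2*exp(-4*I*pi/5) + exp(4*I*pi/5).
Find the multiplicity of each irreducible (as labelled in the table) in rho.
Multiplicities: chi_0: 1, chi_1: 0, chi_2: 2, chi_3: 1, chi_4: 0.

Proof sketch: Use <chi_rho, chi> = (1/|G|) sum_C |C| * chi_rho(C) * conj(chi(C)) with |G| = 5 for each irreducible chi in the table:
  <chi_rho, chi_0> = (1/5)[1*(4)*conj(1) + 1*(1 + exp(-4*I*pi/5) + 2*exp(4*I*pi/5))*conj(1) + 1*(1 + 2*exp(-2*I*pi/5) + exp(2*I*pi/5))*conj(1) + 1*(1 + exp(-2*I*pi/5) + 2*exp(2*I*pi/5))*conj(1) + 1*(1 + 2*exp(-4*I*pi/5) + exp(4*I*pi/5))*conj(1)]
      = (1/5)[(4) + (1 + exp(-4*I*pi/5) + 2*exp(4*I*pi/5)) + (1 + 2*exp(-2*I*pi/5) + exp(2*I*pi/5)) + (1 + exp(-2*I*pi/5) + 2*exp(2*I*pi/5)) + (1 + 2*exp(-4*I*pi/5) + exp(4*I*pi/5))] = 5/5 = 1
  <chi_rho, chi_1> = (1/5)[1*(4)*conj(1) + 1*(1 + exp(-4*I*pi/5) + 2*exp(4*I*pi/5))*conj(exp(2*I*pi/5)) + 1*(1 + 2*exp(-2*I*pi/5) + exp(2*I*pi/5))*conj(exp(4*I*pi/5)) + 1*(1 + exp(-2*I*pi/5) + 2*exp(2*I*pi/5))*conj(exp(-4*I*pi/5)) + 1*(1 + 2*exp(-4*I*pi/5) + exp(4*I*pi/5))*conj(exp(-2*I*pi/5))]
      = (1/5)[(4) + (exp(-2*I*pi/5) + exp(4*I*pi/5) + 2*exp(2*I*pi/5)) + (exp(-2*I*pi/5) + exp(-4*I*pi/5) + 2*exp(4*I*pi/5)) + (2*exp(-4*I*pi/5) + exp(4*I*pi/5) + exp(2*I*pi/5)) + (2*exp(-2*I*pi/5) + exp(-4*I*pi/5) + exp(2*I*pi/5))] = 0/5 = 0
  <chi_rho, chi_2> = (1/5)[1*(4)*conj(1) + 1*(1 + exp(-4*I*pi/5) + 2*exp(4*I*pi/5))*conj(exp(4*I*pi/5)) + 1*(1 + 2*exp(-2*I*pi/5) + exp(2*I*pi/5))*conj(exp(-2*I*pi/5)) + 1*(1 + exp(-2*I*pi/5) + 2*exp(2*I*pi/5))*conj(exp(2*I*pi/5)) + 1*(1 + 2*exp(-4*I*pi/5) + exp(4*I*pi/5))*conj(exp(-4*I*pi/5))]
      = (1/5)[(4) + (2 + exp(-4*I*pi/5) + exp(2*I*pi/5)) + (2 + exp(4*I*pi/5) + exp(2*I*pi/5)) + (2 + exp(-2*I*pi/5) + exp(-4*I*pi/5)) + (2 + exp(-2*I*pi/5) + exp(4*I*pi/5))] = 10/5 = 2
  <chi_rho, chi_3> = (1/5)[1*(4)*conj(1) + 1*(1 + exp(-4*I*pi/5) + 2*exp(4*I*pi/5))*conj(exp(-4*I*pi/5)) + 1*(1 + 2*exp(-2*I*pi/5) + exp(2*I*pi/5))*conj(exp(2*I*pi/5)) + 1*(1 + exp(-2*I*pi/5) + 2*exp(2*I*pi/5))*conj(exp(-2*I*pi/5)) + 1*(1 + 2*exp(-4*I*pi/5) + exp(4*I*pi/5))*conj(exp(4*I*pi/5))]
      = (1/5)[(4) + (1 + 2*exp(-2*I*pi/5) + exp(4*I*pi/5)) + (1 + 2*exp(-4*I*pi/5) + exp(-2*I*pi/5)) + (1 + exp(2*I*pi/5) + 2*exp(4*I*pi/5)) + (1 + exp(-4*I*pi/5) + 2*exp(2*I*pi/5))] = 5/5 = 1
  <chi_rho, chi_4> = (1/5)[1*(4)*conj(1) + 1*(1 + exp(-4*I*pi/5) + 2*exp(4*I*pi/5))*conj(exp(-2*I*pi/5)) + 1*(1 + 2*exp(-2*I*pi/5) + exp(2*I*pi/5))*conj(exp(-4*I*pi/5)) + 1*(1 + exp(-2*I*pi/5) + 2*exp(2*I*pi/5))*conj(exp(4*I*pi/5)) + 1*(1 + 2*exp(-4*I*pi/5) + exp(4*I*pi/5))*conj(exp(2*I*pi/5))]
      = (1/5)[(4) + (2*exp(-4*I*pi/5) + exp(-2*I*pi/5) + exp(2*I*pi/5)) + (exp(-4*I*pi/5) + exp(4*I*pi/5) + 2*exp(2*I*pi/5)) + (2*exp(-2*I*pi/5) + exp(-4*I*pi/5) + exp(4*I*pi/5)) + (exp(-2*I*pi/5) + exp(2*I*pi/5) + 2*exp(4*I*pi/5))] = 0/5 = 0
(Exp terms are combined using exp(i*s)*conj(exp(i*t)) = exp(i*(s-t)), and sums of them are collapsed using the identity that for every m > 1 the m distinct m-th roots of unity sum to 0, e.g. 1 + exp(2*I*pi/3) + exp(-2*I*pi/3) = 0.)
Dimension check: dim(rho) = sum (mult * dim) = 1*1 + 0*1 + 2*1 + 1*1 + 0*1 = 4 = chi_rho(e) = 4.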